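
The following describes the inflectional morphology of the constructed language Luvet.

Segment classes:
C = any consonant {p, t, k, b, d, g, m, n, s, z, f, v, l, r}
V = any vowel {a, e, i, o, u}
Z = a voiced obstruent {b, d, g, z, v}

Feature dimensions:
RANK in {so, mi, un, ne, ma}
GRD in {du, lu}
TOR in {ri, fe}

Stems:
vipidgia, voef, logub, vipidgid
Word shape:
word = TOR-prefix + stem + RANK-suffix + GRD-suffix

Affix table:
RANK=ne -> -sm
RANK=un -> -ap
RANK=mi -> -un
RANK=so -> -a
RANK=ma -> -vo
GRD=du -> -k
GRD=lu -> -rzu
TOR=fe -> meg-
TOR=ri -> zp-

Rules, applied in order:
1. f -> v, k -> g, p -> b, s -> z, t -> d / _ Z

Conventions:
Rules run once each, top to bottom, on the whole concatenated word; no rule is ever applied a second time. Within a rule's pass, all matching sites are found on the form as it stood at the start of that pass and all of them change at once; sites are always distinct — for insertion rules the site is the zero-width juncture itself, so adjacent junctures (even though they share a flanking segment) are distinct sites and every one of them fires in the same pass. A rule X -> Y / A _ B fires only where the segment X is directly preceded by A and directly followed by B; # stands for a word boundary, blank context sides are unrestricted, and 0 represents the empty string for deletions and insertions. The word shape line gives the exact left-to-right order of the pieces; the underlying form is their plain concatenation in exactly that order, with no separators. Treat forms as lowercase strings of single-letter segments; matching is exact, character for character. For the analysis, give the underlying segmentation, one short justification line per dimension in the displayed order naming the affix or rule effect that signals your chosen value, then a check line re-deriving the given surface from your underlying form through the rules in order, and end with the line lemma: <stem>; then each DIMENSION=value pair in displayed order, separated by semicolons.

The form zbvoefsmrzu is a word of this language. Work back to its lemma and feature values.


underlying: zp-voef-sm-rzu
RANK=ne - signalled by the affix -sm
GRD=lu - signalled by the affix -rzu
TOR=ri - signalled by the affix zp-
check: zpvoefsmrzu -> zbvoefsmrzu
lemma: voef; RANK=ne; GRD=lu; TOR=ri


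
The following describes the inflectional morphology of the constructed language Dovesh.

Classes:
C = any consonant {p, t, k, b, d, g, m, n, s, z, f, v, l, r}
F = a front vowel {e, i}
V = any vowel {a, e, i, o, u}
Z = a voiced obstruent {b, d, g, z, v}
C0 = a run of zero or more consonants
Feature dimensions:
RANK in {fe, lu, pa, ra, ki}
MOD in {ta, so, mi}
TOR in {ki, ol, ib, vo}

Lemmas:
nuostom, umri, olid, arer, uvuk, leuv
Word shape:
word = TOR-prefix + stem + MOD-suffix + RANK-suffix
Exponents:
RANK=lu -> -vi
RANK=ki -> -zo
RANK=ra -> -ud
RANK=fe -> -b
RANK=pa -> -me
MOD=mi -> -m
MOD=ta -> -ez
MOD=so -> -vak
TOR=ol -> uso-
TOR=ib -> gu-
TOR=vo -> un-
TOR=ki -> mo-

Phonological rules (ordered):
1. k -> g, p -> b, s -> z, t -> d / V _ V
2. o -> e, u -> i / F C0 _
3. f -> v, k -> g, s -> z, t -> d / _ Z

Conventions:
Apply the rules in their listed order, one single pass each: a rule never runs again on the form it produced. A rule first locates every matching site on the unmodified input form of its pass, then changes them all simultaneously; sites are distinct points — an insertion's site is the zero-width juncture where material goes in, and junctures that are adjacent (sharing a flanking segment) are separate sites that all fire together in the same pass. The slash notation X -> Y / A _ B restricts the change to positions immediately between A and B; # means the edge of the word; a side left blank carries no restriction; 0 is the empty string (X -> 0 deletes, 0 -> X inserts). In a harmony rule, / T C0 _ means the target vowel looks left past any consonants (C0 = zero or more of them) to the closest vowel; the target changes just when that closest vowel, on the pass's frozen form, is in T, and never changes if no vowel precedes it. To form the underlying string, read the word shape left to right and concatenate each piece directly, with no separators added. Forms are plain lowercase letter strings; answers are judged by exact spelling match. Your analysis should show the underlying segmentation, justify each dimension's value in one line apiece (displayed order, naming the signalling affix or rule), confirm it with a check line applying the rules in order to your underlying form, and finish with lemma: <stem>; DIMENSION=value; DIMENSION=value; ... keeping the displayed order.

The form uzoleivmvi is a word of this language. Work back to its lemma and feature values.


underlying: uso-leuv-m-vi
RANK=lu - signalled by the affix -vi
MOD=mi - signalled by the affix -m
TOR=ol - signalled by the affix uso-
check: usoleuvmvi -> uzoleuvmvi -> uzoleivmvi -> uzoleivmvi
lemma: leuv; RANK=lu; MOD=mi; TOR=ol


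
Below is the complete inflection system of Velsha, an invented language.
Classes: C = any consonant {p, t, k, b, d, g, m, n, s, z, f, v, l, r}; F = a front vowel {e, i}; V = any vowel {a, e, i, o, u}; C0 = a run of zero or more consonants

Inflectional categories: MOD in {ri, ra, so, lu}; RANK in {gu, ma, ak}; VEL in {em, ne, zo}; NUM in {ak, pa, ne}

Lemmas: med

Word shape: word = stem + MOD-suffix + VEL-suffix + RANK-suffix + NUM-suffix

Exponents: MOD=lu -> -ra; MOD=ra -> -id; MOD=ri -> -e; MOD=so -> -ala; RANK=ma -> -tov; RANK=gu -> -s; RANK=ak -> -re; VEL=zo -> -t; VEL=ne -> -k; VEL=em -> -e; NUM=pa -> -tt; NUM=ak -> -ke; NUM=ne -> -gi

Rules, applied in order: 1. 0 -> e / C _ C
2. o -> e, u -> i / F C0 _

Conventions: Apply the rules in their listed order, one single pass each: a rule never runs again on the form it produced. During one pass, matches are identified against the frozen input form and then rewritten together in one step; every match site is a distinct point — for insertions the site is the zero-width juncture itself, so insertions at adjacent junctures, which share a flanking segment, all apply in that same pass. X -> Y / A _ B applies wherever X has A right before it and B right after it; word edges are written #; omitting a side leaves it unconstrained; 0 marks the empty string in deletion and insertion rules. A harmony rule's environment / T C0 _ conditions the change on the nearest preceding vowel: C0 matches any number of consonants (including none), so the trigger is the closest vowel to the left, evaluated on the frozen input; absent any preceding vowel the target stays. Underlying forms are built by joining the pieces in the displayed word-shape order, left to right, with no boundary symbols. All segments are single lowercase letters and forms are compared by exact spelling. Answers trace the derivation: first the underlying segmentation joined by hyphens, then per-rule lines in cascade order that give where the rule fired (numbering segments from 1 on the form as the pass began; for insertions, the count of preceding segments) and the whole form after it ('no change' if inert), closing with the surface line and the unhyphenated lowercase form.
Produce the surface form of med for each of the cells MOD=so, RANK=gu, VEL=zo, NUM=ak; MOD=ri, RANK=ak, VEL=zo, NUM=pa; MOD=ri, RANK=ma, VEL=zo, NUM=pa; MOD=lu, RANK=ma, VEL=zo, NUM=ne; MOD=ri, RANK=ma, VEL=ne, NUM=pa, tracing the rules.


cell MOD=so, RANK=gu, VEL=zo, NUM=ak:
underlying: med-ala-t-s-ke
1. 0 -> e / C _ C: inserts after position(s) 7, 8: medalateseke
2. o -> e, u -> i / F C0 _: no change
surface: medalateseke

cell MOD=ri, RANK=ak, VEL=zo, NUM=pa:
underlying: med-e-t-re-tt
1. 0 -> e / C _ C: inserts after position(s) 5, 8: medeteretet
2. o -> e, u -> i / F C0 _: no change
surface: medeteretet

cell MOD=ri, RANK=ma, VEL=zo, NUM=pa:
underlying: med-e-t-tov-tt
1. 0 -> e / C _ C: inserts after position(s) 5, 8, 9: medetetovetet
2. o -> e, u -> i / F C0 _: fires at position(s) 8: medetetevetet
surface: medetetevetet

cell MOD=lu, RANK=ma, VEL=zo, NUM=ne:
underlying: med-ra-t-tov-gi
1. 0 -> e / C _ C: inserts after position(s) 3, 6, 9: mederatetovegi
2. o -> e, u -> i / F C0 _: fires at position(s) 10: mederatetevegi
surface: mederatetevegi

cell MOD=ri, RANK=ma, VEL=ne, NUM=pa:
underlying: med-e-k-tov-tt
1. 0 -> e / C _ C: inserts after position(s) 5, 8, 9: medeketovetet
2. o -> e, u -> i / F C0 _: fires at position(s) 8: medeketevetet
surface: medeketevetet


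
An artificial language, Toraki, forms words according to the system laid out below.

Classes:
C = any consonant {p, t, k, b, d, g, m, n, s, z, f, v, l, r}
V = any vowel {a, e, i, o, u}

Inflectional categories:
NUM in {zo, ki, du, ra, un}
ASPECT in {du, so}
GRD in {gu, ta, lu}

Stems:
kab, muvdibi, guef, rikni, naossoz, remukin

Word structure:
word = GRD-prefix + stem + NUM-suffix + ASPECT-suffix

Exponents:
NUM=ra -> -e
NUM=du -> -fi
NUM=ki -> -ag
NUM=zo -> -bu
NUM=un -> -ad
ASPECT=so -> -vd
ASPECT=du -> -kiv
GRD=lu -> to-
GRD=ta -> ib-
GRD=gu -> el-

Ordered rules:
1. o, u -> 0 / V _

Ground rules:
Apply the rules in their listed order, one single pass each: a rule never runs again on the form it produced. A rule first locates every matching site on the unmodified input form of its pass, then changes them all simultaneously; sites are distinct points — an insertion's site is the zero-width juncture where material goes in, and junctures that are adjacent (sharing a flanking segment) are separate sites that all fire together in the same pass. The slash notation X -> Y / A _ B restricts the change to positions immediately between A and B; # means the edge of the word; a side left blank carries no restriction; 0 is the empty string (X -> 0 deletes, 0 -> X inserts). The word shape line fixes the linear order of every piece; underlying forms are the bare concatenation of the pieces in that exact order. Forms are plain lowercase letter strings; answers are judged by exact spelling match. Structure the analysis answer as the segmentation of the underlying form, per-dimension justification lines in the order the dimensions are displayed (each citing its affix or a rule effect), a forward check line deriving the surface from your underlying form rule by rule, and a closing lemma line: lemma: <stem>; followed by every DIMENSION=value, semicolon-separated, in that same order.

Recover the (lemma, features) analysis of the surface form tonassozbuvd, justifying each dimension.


underlying: to-naossoz-bu-vd
NUM=zo - signalled by the affix -bu
ASPECT=so - signalled by the affix -vd
GRD=lu - signalled by the affix to-
check: tonaossozbuvd -> tonassozbuvd
lemma: naossoz; NUM=zo; ASPECT=so; GRD=lu


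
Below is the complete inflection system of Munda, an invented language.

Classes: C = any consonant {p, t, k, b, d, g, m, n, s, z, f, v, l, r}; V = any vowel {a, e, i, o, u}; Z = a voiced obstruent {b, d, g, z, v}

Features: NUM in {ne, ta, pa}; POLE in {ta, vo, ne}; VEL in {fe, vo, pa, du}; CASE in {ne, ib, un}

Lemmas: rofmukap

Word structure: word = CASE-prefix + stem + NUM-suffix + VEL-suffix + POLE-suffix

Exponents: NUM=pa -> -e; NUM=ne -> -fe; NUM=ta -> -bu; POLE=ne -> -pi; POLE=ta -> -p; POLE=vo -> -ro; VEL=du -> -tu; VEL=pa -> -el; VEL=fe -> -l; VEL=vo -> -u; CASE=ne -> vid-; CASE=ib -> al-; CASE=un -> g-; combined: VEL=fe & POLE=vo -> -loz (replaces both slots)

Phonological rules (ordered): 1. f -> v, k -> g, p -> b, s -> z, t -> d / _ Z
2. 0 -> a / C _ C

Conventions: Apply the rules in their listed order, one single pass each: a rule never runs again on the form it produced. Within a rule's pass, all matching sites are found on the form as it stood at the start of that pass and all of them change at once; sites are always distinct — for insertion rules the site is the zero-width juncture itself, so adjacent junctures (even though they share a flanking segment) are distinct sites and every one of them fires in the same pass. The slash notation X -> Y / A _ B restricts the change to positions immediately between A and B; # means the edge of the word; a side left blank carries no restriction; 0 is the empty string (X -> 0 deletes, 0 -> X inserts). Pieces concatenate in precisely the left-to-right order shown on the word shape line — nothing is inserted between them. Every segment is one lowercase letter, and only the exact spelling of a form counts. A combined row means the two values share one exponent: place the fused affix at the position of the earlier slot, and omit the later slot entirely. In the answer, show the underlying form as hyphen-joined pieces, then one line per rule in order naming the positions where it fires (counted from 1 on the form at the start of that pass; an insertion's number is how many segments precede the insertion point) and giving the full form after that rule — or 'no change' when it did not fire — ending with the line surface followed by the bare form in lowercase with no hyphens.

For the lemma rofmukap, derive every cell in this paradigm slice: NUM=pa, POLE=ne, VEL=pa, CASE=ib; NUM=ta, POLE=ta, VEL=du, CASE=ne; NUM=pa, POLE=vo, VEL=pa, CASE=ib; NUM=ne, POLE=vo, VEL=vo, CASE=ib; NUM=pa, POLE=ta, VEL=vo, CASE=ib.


cell NUM=pa, POLE=ne, VEL=pa, CASE=ib:
underlying: al-rofmukap-e-el-pi
1. f -> v, k -> g, p -> b, s -> z, t -> d / _ Z: no change
2. 0 -> a / C _ C: inserts after position(s) 2, 5, 13: alarofamukapeelapi
surface: alarofamukapeelapi

cell NUM=ta, POLE=ta, VEL=du, CASE=ne:
underlying: vid-rofmukap-bu-tu-p
1. f -> v, k -> g, p -> b, s -> z, t -> d / _ Z: fires at position(s) 11: vidrofmukabbutup
2. 0 -> a / C _ C: inserts after position(s) 3, 6, 11: vidarofamukababutup
surface: vidarofamukababutup

cell NUM=pa, POLE=vo, VEL=pa, CASE=ib:
underlying: al-rofmukap-e-el-ro
1. f -> v, k -> g, p -> b, s -> z, t -> d / _ Z: no change
2. 0 -> a / C _ C: inserts after position(s) 2, 5, 13: alarofamukapeelaro
surface: alarofamukapeelaro

cell NUM=ne, POLE=vo, VEL=vo, CASE=ib:
underlying: al-rofmukap-fe-u-ro
1. f -> v, k -> g, p -> b, s -> z, t -> d / _ Z: no change
2. 0 -> a / C _ C: inserts after position(s) 2, 5, 10: alarofamukapafeuro
surface: alarofamukapafeuro

cell NUM=pa, POLE=ta, VEL=vo, CASE=ib:
underlying: al-rofmukap-e-u-p
1. f -> v, k -> g, p -> b, s -> z, t -> d / _ Z: no change
2. 0 -> a / C _ C: inserts after position(s) 2, 5: alarofamukapeup
surface: alarofamukapeup


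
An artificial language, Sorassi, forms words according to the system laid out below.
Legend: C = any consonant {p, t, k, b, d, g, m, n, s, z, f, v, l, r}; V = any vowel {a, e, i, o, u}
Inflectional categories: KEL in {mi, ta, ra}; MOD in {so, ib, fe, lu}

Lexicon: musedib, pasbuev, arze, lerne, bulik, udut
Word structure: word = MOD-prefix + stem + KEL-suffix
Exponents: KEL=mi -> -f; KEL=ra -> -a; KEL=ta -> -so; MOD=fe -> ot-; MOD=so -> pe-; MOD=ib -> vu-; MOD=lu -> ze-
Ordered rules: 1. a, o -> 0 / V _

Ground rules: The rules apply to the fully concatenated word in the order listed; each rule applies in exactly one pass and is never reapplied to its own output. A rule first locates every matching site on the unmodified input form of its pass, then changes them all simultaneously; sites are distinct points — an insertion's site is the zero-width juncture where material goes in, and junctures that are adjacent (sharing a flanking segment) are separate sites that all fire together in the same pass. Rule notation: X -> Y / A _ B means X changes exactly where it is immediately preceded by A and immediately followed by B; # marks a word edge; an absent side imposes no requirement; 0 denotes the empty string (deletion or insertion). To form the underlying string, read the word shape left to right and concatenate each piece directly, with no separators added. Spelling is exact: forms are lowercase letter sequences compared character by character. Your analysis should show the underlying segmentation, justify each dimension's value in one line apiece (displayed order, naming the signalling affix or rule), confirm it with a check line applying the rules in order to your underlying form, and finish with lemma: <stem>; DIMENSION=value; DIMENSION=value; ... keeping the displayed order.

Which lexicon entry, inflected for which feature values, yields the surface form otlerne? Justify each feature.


underlying: ot-lerne-a
KEL=ra - signalled by the affix -a
MOD=fe - signalled by the affix ot-
check: otlernea -> otlerne
lemma: lerne; KEL=ra; MOD=fe


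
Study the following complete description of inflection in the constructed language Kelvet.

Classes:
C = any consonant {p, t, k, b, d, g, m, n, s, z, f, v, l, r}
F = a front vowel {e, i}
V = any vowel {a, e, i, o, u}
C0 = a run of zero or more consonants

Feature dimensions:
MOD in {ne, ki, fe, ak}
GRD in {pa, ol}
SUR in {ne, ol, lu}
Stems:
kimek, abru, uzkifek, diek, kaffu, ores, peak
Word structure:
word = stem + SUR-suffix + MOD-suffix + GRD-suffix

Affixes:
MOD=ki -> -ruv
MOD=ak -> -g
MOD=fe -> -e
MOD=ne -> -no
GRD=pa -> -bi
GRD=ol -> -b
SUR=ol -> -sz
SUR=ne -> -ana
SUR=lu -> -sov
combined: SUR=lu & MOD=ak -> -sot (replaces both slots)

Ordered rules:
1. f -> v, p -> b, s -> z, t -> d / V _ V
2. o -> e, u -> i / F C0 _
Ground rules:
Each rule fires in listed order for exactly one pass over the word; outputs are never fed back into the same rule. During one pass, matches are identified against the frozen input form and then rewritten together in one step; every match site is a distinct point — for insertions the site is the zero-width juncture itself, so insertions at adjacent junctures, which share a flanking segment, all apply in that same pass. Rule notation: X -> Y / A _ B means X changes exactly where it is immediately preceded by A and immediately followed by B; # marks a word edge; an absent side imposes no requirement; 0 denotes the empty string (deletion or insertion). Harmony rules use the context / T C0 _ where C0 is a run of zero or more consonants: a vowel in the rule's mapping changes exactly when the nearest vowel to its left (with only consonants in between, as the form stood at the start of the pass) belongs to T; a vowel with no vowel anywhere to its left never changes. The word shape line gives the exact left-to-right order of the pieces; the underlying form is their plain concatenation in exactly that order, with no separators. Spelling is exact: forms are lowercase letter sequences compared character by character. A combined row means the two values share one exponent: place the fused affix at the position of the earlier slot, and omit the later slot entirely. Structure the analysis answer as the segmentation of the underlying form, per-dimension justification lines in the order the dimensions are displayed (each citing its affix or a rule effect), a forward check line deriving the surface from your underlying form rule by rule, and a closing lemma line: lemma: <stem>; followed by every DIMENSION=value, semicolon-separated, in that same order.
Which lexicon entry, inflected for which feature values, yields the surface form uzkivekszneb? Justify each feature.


underlying: uzkifek-sz-no-b
MOD=ne - signalled by the affix -no
GRD=ol - signalled by the affix -b
SUR=ol - signalled by the affix -sz
check: uzkifeksznob -> uzkiveksznob -> uzkivekszneb
lemma: uzkifek; MOD=ne; GRD=ol; SUR=ol


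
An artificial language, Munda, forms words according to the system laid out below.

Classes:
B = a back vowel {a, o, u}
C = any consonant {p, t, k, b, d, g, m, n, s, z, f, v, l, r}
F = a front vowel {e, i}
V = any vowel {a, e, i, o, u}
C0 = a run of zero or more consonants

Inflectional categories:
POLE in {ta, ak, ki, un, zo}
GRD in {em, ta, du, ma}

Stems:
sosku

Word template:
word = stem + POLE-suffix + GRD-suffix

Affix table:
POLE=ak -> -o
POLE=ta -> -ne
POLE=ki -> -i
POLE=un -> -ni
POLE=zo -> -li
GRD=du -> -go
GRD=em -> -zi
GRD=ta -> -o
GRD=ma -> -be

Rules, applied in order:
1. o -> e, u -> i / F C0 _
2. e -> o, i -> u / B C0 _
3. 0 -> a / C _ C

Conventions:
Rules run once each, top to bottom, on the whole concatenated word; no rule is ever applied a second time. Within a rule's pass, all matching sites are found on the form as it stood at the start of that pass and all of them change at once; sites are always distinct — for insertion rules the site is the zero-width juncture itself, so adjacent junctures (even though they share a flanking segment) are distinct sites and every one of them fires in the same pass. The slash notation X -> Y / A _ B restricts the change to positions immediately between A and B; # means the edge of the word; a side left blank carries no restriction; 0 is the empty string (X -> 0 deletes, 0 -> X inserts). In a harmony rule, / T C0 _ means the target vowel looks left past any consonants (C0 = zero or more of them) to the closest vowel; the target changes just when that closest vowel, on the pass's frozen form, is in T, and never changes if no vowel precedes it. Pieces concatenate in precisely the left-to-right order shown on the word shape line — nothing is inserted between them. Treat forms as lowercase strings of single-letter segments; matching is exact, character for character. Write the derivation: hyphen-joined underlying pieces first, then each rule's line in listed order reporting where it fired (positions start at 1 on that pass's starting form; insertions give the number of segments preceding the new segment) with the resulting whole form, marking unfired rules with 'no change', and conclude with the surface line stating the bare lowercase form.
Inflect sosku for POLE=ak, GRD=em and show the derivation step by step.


underlying: sosku-o-zi
1. o -> e, u -> i / F C0 _: no change
2. e -> o, i -> u / B C0 _: fires at position(s) 8: soskuozu
3. 0 -> a / C _ C: inserts after position(s) 3: sosakuozu
surface: sosakuozu


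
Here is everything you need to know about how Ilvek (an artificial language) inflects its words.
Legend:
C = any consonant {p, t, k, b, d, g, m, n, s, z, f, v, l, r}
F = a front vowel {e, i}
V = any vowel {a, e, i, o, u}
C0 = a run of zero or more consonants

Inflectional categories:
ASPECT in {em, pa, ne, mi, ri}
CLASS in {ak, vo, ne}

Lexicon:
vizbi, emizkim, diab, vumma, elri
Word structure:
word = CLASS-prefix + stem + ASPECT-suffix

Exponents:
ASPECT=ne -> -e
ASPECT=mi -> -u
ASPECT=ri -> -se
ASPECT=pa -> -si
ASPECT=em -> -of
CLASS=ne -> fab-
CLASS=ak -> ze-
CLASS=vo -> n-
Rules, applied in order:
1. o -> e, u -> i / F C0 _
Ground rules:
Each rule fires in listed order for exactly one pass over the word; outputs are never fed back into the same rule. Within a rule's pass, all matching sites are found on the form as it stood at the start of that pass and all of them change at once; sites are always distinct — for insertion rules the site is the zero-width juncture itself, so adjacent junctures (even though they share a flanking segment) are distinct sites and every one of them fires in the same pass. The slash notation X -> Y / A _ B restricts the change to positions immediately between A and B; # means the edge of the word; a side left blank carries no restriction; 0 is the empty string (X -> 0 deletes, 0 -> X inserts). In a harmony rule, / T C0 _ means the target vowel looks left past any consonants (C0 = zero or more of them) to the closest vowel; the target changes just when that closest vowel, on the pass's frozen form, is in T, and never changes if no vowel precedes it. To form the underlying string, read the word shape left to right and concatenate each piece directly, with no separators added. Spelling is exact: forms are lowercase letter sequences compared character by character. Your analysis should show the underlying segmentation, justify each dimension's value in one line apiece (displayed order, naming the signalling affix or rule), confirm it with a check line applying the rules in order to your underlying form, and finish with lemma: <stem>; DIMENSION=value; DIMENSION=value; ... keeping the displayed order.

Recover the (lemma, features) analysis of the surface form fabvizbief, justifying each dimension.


underlying: fab-vizbi-of
ASPECT=em - signalled by the affix -of
CLASS=ne - signalled by the affix fab-
check: fabvizbiof -> fabvizbief
lemma: vizbi; ASPECT=em; CLASS=ne


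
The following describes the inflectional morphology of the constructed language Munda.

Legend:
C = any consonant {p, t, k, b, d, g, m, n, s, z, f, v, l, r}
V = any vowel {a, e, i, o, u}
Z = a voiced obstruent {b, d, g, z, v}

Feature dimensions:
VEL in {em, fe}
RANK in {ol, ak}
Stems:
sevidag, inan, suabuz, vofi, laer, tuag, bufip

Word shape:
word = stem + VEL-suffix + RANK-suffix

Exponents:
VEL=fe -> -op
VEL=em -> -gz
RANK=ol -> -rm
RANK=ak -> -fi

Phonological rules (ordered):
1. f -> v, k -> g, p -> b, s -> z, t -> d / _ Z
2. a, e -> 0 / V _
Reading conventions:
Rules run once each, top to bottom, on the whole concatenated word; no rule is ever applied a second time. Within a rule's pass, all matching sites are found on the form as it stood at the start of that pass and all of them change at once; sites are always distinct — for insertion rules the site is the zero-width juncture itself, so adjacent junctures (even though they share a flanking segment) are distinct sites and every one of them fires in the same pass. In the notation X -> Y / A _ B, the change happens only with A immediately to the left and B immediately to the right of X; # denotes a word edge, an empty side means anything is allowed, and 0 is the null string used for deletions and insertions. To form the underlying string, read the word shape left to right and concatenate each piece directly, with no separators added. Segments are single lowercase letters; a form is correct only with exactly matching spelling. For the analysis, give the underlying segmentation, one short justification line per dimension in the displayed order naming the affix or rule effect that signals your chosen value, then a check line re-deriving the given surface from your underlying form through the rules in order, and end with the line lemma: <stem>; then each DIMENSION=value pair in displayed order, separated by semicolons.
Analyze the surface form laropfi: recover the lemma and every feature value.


underlying: laer-op-fi
VEL=fe - signalled by the affix -op
RANK=ak - signalled by the affix -fi
check: laeropfi -> laeropfi -> laropfi
lemma: laer; VEL=fe; RANK=ak


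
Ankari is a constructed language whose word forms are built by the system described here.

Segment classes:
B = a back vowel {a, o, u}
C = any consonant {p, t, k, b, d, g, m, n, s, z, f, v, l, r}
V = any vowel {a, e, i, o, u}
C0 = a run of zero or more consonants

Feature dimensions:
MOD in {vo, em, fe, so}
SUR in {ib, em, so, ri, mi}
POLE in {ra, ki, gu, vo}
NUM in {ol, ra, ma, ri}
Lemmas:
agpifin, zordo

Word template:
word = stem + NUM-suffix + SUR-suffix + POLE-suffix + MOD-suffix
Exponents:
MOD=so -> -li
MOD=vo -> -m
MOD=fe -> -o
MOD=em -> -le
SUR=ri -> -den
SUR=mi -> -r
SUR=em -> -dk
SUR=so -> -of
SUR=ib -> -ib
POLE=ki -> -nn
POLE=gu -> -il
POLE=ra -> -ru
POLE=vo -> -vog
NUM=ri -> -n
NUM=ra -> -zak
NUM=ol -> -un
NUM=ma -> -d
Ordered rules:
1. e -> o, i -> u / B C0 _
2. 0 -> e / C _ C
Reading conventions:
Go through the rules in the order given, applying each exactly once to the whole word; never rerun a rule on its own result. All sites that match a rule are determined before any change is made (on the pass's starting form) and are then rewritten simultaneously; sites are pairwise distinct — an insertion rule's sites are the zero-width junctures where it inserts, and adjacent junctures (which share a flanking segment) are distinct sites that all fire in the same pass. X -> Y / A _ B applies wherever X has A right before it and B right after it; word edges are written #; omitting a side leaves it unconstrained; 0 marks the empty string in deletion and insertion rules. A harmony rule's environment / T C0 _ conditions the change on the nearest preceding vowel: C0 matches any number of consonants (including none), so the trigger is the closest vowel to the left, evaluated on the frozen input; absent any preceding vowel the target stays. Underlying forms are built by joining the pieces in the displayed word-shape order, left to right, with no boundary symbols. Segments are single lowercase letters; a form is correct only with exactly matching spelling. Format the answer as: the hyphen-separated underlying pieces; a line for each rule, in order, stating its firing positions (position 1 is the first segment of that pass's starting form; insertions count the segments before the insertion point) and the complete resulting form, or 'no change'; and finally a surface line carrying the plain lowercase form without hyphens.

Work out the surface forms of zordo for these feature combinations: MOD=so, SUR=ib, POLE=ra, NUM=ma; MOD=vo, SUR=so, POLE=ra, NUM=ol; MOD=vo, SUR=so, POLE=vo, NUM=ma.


cell MOD=so, SUR=ib, POLE=ra, NUM=ma:
underlying: zordo-d-ib-ru-li
1. e -> o, i -> u / B C0 _: fires at position(s) 7, 12: zordodubrulu
2. 0 -> e / C _ C: inserts after position(s) 3, 8: zoredoduberulu
surface: zoredoduberulu

cell MOD=vo, SUR=so, POLE=ra, NUM=ol:
underlying: zordo-un-of-ru-m
1. e -> o, i -> u / B C0 _: no change
2. 0 -> e / C _ C: inserts after position(s) 3, 9: zoredounoferum
surface: zoredounoferum

cell MOD=vo, SUR=so, POLE=vo, NUM=ma:
underlying: zordo-d-of-vog-m
1. e -> o, i -> u / B C0 _: no change
2. 0 -> e / C _ C: inserts after position(s) 3, 8, 11: zoredodofevogem
surface: zoredodofevogem


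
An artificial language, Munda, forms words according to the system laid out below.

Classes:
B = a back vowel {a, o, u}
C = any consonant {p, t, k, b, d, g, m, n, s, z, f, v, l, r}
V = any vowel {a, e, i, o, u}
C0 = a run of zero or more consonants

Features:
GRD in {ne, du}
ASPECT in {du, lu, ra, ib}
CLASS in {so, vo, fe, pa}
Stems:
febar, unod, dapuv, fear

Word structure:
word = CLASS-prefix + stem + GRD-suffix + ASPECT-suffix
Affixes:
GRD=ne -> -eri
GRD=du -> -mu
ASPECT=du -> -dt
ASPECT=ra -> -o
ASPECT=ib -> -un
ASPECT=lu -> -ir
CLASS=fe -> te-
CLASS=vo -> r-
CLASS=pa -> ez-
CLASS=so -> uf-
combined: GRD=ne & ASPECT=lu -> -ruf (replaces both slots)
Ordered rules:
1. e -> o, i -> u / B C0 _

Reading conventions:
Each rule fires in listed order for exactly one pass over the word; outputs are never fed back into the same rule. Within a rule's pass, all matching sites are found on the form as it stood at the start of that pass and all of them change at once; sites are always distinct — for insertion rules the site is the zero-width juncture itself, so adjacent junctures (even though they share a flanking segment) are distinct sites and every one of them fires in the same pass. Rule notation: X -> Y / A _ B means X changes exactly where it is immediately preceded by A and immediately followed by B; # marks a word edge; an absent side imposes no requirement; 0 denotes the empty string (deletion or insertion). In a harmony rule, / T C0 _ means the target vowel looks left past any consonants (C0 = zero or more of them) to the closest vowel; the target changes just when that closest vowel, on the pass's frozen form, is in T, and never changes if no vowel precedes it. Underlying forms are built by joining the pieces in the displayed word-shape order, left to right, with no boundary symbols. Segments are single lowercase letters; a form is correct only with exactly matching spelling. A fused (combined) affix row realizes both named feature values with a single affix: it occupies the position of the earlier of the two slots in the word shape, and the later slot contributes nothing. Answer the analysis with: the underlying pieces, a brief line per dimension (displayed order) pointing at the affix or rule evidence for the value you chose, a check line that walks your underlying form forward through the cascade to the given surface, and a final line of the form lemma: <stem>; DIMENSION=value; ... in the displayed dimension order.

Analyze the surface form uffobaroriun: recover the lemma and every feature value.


underlying: uf-febar-eri-un
GRD=ne - signalled by the affix -eri
ASPECT=ib - signalled by the affix -un
CLASS=so - signalled by the affix uf-
check: uffebareriun -> uffobaroriun
lemma: febar; GRD=ne; ASPECT=ib; CLASS=so


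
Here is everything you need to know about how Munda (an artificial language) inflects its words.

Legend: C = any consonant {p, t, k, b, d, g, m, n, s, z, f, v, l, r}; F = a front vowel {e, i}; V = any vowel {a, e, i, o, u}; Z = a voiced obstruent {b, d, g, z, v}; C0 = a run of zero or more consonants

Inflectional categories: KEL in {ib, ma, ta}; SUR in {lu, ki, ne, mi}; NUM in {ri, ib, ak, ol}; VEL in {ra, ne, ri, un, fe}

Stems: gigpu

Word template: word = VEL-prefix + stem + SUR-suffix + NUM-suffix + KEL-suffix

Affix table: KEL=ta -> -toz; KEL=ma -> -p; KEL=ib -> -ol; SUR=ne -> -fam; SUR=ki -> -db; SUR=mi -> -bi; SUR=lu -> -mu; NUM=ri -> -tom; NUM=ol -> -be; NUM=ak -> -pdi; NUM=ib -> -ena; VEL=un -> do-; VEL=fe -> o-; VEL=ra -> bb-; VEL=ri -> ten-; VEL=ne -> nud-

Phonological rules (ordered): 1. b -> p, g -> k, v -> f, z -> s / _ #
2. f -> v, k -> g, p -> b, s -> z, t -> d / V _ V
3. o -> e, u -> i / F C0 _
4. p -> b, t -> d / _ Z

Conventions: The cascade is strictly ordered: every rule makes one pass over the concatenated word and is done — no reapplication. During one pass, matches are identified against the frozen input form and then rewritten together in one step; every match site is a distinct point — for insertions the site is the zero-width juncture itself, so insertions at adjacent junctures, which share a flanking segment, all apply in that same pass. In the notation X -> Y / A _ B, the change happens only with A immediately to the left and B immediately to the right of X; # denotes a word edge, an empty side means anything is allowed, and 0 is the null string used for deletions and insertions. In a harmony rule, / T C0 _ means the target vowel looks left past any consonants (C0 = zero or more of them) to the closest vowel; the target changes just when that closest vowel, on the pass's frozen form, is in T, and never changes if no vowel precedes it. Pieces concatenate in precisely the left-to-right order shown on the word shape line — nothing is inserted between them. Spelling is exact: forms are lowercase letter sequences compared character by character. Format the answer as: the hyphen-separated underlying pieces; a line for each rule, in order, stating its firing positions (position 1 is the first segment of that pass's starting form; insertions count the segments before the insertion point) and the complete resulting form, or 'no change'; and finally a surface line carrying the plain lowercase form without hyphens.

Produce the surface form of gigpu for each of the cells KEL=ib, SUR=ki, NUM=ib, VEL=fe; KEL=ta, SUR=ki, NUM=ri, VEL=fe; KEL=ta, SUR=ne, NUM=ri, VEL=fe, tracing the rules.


cell KEL=ib, SUR=ki, NUM=ib, VEL=fe:
underlying: o-gigpu-db-ena-ol
1. b -> p, g -> k, v -> f, z -> s / _ #: no change
2. f -> v, k -> g, p -> b, s -> z, t -> d / V _ V: no change
3. o -> e, u -> i / F C0 _: fires at position(s) 6: ogigpidbenaol
4. p -> b, t -> d / _ Z: no change
surface: ogigpidbenaol

cell KEL=ta, SUR=ki, NUM=ri, VEL=fe:
underlying: o-gigpu-db-tom-toz
1. b -> p, g -> k, v -> f, z -> s / _ #: fires at position(s) 14: ogigpudbtomtos
2. f -> v, k -> g, p -> b, s -> z, t -> d / V _ V: no change
3. o -> e, u -> i / F C0 _: fires at position(s) 6: ogigpidbtomtos
4. p -> b, t -> d / _ Z: no change
surface: ogigpidbtomtos

cell KEL=ta, SUR=ne, NUM=ri, VEL=fe:
underlying: o-gigpu-fam-tom-toz
1. b -> p, g -> k, v -> f, z -> s / _ #: fires at position(s) 15: ogigpufamtomtos
2. f -> v, k -> g, p -> b, s -> z, t -> d / V _ V: fires at position(s) 7: ogigpuvamtomtos
3. o -> e, u -> i / F C0 _: fires at position(s) 6: ogigpivamtomtos
4. p -> b, t -> d / _ Z: no change
surface: ogigpivamtomtos


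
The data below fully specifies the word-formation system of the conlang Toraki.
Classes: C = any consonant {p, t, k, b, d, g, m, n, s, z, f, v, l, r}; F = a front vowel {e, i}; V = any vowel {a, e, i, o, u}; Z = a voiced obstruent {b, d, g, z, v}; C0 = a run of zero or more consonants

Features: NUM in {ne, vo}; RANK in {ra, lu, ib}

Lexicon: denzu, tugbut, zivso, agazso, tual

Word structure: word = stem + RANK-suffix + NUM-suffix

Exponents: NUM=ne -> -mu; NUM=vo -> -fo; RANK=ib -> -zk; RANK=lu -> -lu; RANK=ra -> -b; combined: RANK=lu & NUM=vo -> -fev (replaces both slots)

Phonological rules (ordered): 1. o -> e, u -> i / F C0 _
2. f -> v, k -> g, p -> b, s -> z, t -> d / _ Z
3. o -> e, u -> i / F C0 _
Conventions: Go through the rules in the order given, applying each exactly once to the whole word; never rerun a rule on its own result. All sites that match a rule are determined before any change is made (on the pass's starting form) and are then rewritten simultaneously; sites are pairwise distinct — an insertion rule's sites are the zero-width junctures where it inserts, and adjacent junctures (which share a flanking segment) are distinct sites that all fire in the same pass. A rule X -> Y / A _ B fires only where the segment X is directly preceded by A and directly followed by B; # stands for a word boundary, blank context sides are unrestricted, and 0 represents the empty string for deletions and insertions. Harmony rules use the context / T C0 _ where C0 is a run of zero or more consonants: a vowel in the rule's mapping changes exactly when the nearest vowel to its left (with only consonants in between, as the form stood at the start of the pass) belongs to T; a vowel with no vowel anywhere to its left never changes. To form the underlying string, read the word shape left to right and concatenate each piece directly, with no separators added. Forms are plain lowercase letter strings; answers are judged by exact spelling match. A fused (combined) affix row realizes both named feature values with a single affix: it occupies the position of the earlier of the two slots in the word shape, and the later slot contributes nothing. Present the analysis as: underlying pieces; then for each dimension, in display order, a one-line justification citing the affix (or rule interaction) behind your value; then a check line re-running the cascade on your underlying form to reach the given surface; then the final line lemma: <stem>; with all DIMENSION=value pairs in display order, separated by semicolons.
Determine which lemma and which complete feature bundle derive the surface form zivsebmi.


underlying: zivso-b-mu
NUM=ne - signalled by the affix -mu
RANK=ra - signalled by the affix -b
check: zivsobmu -> zivsebmu -> zivsebmu -> zivsebmi
lemma: zivso; NUM=ne; RANK=ra


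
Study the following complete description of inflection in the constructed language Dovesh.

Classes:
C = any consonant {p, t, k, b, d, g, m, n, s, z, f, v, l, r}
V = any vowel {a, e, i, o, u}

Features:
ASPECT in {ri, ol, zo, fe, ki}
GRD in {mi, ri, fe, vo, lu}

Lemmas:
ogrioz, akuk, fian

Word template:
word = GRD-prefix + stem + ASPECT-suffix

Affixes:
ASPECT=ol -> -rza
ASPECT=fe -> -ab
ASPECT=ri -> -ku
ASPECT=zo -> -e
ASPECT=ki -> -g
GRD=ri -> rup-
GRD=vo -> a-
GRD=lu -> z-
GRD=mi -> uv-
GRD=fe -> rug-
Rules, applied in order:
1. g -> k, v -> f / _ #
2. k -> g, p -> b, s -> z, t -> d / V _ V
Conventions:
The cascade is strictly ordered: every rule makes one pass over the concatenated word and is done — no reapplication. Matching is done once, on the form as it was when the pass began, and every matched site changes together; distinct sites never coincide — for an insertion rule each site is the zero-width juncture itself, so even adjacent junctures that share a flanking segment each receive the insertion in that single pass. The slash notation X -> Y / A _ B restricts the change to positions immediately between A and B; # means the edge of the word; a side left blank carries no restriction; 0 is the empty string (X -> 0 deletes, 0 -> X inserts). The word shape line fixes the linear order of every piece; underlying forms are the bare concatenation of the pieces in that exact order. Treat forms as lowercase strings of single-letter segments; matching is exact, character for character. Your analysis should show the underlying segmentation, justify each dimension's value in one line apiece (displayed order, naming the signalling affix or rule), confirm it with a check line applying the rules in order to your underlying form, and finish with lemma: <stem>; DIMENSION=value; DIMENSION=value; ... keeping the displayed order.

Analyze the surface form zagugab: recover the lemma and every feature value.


underlying: z-akuk-ab
ASPECT=fe - signalled by the affix -ab
GRD=lu - signalled by the affix z-
check: zakukab -> zakukab -> zagugab
lemma: akuk; ASPECT=fe; GRD=lu
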